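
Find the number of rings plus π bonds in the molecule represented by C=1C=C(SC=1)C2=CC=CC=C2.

Molecular formula from the SMILES: C10H8S.
DoU = (2C + 2 + N − H − X)/2 = (2·10 + 2 + 0 − 8 − 0)/2 = 14/2 = 7.
(Structurally: 2 ring(s) + 5 π bond(s) = 7.)

7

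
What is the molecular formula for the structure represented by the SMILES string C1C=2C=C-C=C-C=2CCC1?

Heavy atoms from the SMILES: 10 C.
Implicit hydrogens by atom environment:
  4 × C: 2 H each → 8
  4 × C (aromatic): 1 H each → 4
  2 × C (aromatic): no H
  Total hydrogens = 12.
Molecular formula: C10H12

C10H12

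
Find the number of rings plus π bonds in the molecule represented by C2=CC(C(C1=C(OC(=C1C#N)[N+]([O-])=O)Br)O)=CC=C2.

Molecular formula from the SMILES: C12H7BrN2O4.
DoU = (2C + 2 + N − H − X)/2 = (2·12 + 2 + 2 − 7 − 1)/2 = 20/2 = 10.
(Structurally: 2 ring(s) + 8 π bond(s) = 10.)

10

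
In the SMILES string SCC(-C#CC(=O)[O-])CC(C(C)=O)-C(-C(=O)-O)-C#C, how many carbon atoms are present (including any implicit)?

13

The symbol for carbon appears 13 times in the SMILES.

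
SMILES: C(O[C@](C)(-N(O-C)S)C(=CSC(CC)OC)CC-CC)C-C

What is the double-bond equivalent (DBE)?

1

Molecular formula from the SMILES: C16H33NO3S2.
DoU = (2C + 2 + N − H − X)/2 = (2·16 + 2 + 1 − 33 − 0)/2 = 2/2 = 1.
(Structurally: 0 ring(s) + 1 π bond(s) = 1.)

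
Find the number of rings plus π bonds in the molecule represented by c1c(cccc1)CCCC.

Molecular formula from the SMILES: C10H14.
DoU = (2C + 2 + N − H − X)/2 = (2·10 + 2 + 0 − 14 − 0)/2 = 8/2 = 4.
(Structurally: 1 ring(s) + 3 π bond(s) = 4.)

4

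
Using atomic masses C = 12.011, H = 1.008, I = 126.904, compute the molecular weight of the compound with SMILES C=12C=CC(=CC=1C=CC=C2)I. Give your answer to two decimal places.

Molecular formula: C10H7I.
M = 10×12.011 + 7×1.008 + 1×126.904 = 254.07 g/mol.

254.07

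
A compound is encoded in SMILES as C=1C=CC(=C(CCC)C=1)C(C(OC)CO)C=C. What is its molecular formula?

C15H22O2

Heavy atoms from the SMILES: 15 C, 2 O.
Implicit hydrogens by atom environment:
  4 × C: 2 H each → 8
  4 × C (aromatic): 1 H each → 4
  3 × C: 1 H each → 3
  2 × C: 3 H each → 6
  2 × C (aromatic): no H
  1 × O: 1 H
  1 × O: no H
  Total hydrogens = 22.
Molecular formula: C15H22O2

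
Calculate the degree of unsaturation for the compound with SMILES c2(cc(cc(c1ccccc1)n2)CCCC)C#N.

10

Molecular formula from the SMILES: C16H16N2.
DoU = (2C + 2 + N − H − X)/2 = (2·16 + 2 + 2 − 16 − 0)/2 = 20/2 = 10.
(Structurally: 2 ring(s) + 8 π bond(s) = 10.)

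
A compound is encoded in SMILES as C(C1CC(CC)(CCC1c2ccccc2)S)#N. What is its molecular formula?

C15H19NS

Heavy atoms from the SMILES: 15 C, 1 N, 1 S.
Implicit hydrogens by atom environment:
  5 × C (aromatic): 1 H each → 5
  4 × C: 2 H each → 8
  2 × C: 1 H each → 2
  2 × C: no H
  1 × C: 3 H
  1 × C (aromatic): no H
  1 × N: no H
  1 × S: 1 H
  Total hydrogens = 19.
Molecular formula: C15H19NS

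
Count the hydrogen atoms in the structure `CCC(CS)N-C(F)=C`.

12

Hydrogens are implicit in SMILES; fill each atom to its normal valence:
  3 × C: 2 H each → 6
  1 × C: 3 H
  1 × C: 1 H
  1 × C: no H
  1 × F: no H
  1 × N: 1 H
  1 × S: 1 H
  Total hydrogens = 12.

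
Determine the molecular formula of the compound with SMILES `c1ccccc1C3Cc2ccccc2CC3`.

Heavy atoms from the SMILES: 16 C.
Implicit hydrogens by atom environment:
  9 × C (aromatic): 1 H each → 9
  3 × C: 2 H each → 6
  3 × C (aromatic): no H
  1 × C: 1 H
  Total hydrogens = 16.
Molecular formula: C16H16

C16H16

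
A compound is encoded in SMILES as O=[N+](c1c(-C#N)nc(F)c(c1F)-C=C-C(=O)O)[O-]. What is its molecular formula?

Heavy atoms from the SMILES: 9 C, 2 F, 3 N, 4 O.
Implicit hydrogens by atom environment:
  5 × C (aromatic): no H
  2 × C: 1 H each → 2
  2 × C: no H
  2 × F: no H
  2 × O: no H
  1 × N (aromatic): no H
  1 × N: no H
  1 × N (charge +1): no H
  1 × O: 1 H
  1 × O (charge -1): no H
  Total hydrogens = 3.
Molecular formula: C9H3F2N3O4

C9H3F2N3O4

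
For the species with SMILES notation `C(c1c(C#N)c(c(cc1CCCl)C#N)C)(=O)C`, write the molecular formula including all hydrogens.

C13H11ClN2O

Heavy atoms from the SMILES: 13 C, 1 Cl, 2 N, 1 O.
Implicit hydrogens by atom environment:
  5 × C (aromatic): no H
  3 × C: no H
  2 × C: 3 H each → 6
  2 × C: 2 H each → 4
  2 × N: no H
  1 × C (aromatic): 1 H
  1 × Cl: no H
  1 × O: no H
  Total hydrogens = 11.
Molecular formula: C13H11ClN2O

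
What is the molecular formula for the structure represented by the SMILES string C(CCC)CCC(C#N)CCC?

C11H21N

Heavy atoms from the SMILES: 11 C, 1 N.
Implicit hydrogens by atom environment:
  7 × C: 2 H each → 14
  2 × C: 3 H each → 6
  1 × C: 1 H
  1 × C: no H
  1 × N: no H
  Total hydrogens = 21.
Molecular formula: C11H21N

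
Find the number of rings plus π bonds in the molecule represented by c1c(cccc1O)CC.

4

Molecular formula from the SMILES: C8H10O.
DoU = (2C + 2 + N − H − X)/2 = (2·8 + 2 + 0 − 10 − 0)/2 = 8/2 = 4.
(Structurally: 1 ring(s) + 3 π bond(s) = 4.)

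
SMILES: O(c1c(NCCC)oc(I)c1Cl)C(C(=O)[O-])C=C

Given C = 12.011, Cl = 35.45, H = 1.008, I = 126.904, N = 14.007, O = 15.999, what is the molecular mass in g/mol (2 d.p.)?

Molecular formula: C11H12ClINO4-.
M = 11×12.011 + 1×35.45 + 12×1.008 + 1×126.904 + 1×14.007 + 4×15.999 = 384.57 g/mol.

384.57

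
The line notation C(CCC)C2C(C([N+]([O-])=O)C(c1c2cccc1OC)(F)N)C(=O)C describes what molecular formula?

C17H23FN2O4

Heavy atoms from the SMILES: 17 C, 1 F, 2 N, 4 O.
Implicit hydrogens by atom environment:
  3 × C: 3 H each → 9
  3 × C: 2 H each → 6
  3 × C (aromatic): 1 H each → 3
  3 × C: 1 H each → 3
  3 × C (aromatic): no H
  3 × O: no H
  2 × C: no H
  1 × F: no H
  1 × N: 2 H
  1 × N (charge +1): no H
  1 × O (charge -1): no H
  Total hydrogens = 23.
Molecular formula: C17H23FN2O4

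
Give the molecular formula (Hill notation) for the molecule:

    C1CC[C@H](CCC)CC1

Heavy atoms from the SMILES: 9 C.
Implicit hydrogens by atom environment:
  7 × C: 2 H each → 14
  1 × C: 3 H
  1 × C: 1 H
  Total hydrogens = 18.
Molecular formula: C9H18

C9H18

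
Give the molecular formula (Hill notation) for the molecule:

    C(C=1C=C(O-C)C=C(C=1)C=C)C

Heavy atoms from the SMILES: 11 C, 1 O.
Implicit hydrogens by atom environment:
  3 × C (aromatic): 1 H each → 3
  3 × C (aromatic): no H
  2 × C: 3 H each → 6
  2 × C: 2 H each → 4
  1 × C: 1 H
  1 × O: no H
  Total hydrogens = 14.
Molecular formula: C11H14O

C11H14O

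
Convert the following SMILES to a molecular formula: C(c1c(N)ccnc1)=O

C6H6N2O

Heavy atoms from the SMILES: 6 C, 2 N, 1 O.
Implicit hydrogens by atom environment:
  3 × C (aromatic): 1 H each → 3
  2 × C (aromatic): no H
  1 × C: 1 H
  1 × N: 2 H
  1 × N (aromatic): no H
  1 × O: no H
  Total hydrogens = 6.
Molecular formula: C6H6N2O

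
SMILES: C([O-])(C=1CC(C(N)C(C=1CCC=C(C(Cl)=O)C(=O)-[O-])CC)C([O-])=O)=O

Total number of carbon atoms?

The symbol for carbon appears 16 times in the SMILES. (Cl is a single chlorine, not C + l.)

16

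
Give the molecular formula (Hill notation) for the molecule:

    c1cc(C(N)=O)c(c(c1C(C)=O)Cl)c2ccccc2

Heavy atoms from the SMILES: 15 C, 1 Cl, 1 N, 2 O.
Implicit hydrogens by atom environment:
  7 × C (aromatic): 1 H each → 7
  5 × C (aromatic): no H
  2 × C: no H
  2 × O: no H
  1 × C: 3 H
  1 × Cl: no H
  1 × N: 2 H
  Total hydrogens = 12.
Molecular formula: C15H12ClNO2

C15H12ClNO2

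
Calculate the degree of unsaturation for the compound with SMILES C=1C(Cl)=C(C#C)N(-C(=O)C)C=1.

6

Molecular formula from the SMILES: C8H6ClNO.
DoU = (2C + 2 + N − H − X)/2 = (2·8 + 2 + 1 − 6 − 1)/2 = 12/2 = 6.
(Structurally: 1 ring(s) + 5 π bond(s) = 6.)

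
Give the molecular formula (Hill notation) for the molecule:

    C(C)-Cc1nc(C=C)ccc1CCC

C13H19N

Heavy atoms from the SMILES: 13 C, 1 N.
Implicit hydrogens by atom environment:
  5 × C: 2 H each → 10
  3 × C (aromatic): no H
  2 × C: 3 H each → 6
  2 × C (aromatic): 1 H each → 2
  1 × C: 1 H
  1 × N (aromatic): no H
  Total hydrogens = 19.
Molecular formula: C13H19N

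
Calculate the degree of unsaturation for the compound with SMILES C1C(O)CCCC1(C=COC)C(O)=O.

Molecular formula from the SMILES: C10H16O4.
DoU = (2C + 2 + N − H − X)/2 = (2·10 + 2 + 0 − 16 − 0)/2 = 6/2 = 3.
(Structurally: 1 ring(s) + 2 π bond(s) = 3.)

3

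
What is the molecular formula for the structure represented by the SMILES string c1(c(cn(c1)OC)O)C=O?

Heavy atoms from the SMILES: 6 C, 1 N, 3 O.
Implicit hydrogens by atom environment:
  2 × C (aromatic): 1 H each → 2
  2 × C (aromatic): no H
  2 × O: no H
  1 × C: 3 H
  1 × C: 1 H
  1 × N (aromatic): no H
  1 × O: 1 H
  Total hydrogens = 7.
Molecular formula: C6H7NO3

C6H7NO3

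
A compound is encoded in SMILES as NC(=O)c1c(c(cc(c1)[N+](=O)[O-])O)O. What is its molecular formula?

C7H6N2O5

Heavy atoms from the SMILES: 7 C, 2 N, 5 O.
Implicit hydrogens by atom environment:
  4 × C (aromatic): no H
  2 × C (aromatic): 1 H each → 2
  2 × O: 1 H each → 2
  2 × O: no H
  1 × C: no H
  1 × N: 2 H
  1 × N (charge +1): no H
  1 × O (charge -1): no H
  Total hydrogens = 6.
Molecular formula: C7H6N2O5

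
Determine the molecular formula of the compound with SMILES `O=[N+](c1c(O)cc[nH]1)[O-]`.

Heavy atoms from the SMILES: 4 C, 2 N, 3 O.
Implicit hydrogens by atom environment:
  2 × C (aromatic): 1 H each → 2
  2 × C (aromatic): no H
  1 × N (aromatic): 1 H
  1 × N (charge +1): no H
  1 × O: 1 H
  1 × O: no H
  1 × O (charge -1): no H
  Total hydrogens = 4.
Molecular formula: C4H4N2O3

C4H4N2O3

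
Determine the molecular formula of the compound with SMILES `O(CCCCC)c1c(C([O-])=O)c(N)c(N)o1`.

C10H15N2O4-

Heavy atoms from the SMILES: 10 C, 2 N, 4 O.
Implicit hydrogens by atom environment:
  4 × C: 2 H each → 8
  4 × C (aromatic): no H
  2 × N: 2 H each → 4
  2 × O: no H
  1 × C: 3 H
  1 × C: no H
  1 × O (aromatic): no H
  1 × O (charge -1): no H
  Total hydrogens = 15.
Net charge -1.
Molecular formula: C10H15N2O4-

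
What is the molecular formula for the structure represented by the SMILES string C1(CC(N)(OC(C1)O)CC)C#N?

C8H14N2O2

Heavy atoms from the SMILES: 8 C, 2 N, 2 O.
Implicit hydrogens by atom environment:
  3 × C: 2 H each → 6
  2 × C: 1 H each → 2
  2 × C: no H
  1 × C: 3 H
  1 × N: 2 H
  1 × N: no H
  1 × O: 1 H
  1 × O: no H
  Total hydrogens = 14.
Molecular formula: C8H14N2O2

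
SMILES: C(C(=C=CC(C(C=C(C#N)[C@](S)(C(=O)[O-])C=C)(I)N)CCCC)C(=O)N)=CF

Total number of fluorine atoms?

The symbol for fluorine appears 1 time in the SMILES.

1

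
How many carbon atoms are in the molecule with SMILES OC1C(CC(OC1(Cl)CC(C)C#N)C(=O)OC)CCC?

14

The symbol for carbon appears 14 times in the SMILES. (Cl is a single chlorine, not C + l.)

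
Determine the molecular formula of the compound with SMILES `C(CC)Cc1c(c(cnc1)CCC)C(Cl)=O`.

Heavy atoms from the SMILES: 13 C, 1 Cl, 1 N, 1 O.
Implicit hydrogens by atom environment:
  5 × C: 2 H each → 10
  3 × C (aromatic): no H
  2 × C: 3 H each → 6
  2 × C (aromatic): 1 H each → 2
  1 × C: no H
  1 × Cl: no H
  1 × N (aromatic): no H
  1 × O: no H
  Total hydrogens = 18.
Molecular formula: C13H18ClNO

C13H18ClNO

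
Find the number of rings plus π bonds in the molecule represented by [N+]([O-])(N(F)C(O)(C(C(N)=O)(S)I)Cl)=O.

Molecular formula from the SMILES: C3H4ClFIN3O4S.
DoU = (2C + 2 + N − H − X)/2 = (2·3 + 2 + 3 − 4 − 3)/2 = 4/2 = 2.
(Structurally: 0 ring(s) + 2 π bond(s) = 2.)

2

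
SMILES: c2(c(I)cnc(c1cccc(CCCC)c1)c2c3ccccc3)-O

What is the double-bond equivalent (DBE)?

12

Molecular formula from the SMILES: C21H20INO.
DoU = (2C + 2 + N − H − X)/2 = (2·21 + 2 + 1 − 20 − 1)/2 = 24/2 = 12.
(Structurally: 3 ring(s) + 9 π bond(s) = 12.)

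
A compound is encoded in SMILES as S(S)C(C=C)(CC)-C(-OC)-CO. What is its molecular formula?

Heavy atoms from the SMILES: 8 C, 2 O, 2 S.
Implicit hydrogens by atom environment:
  3 × C: 2 H each → 6
  2 × C: 3 H each → 6
  2 × C: 1 H each → 2
  1 × C: no H
  1 × O: 1 H
  1 × O: no H
  1 × S: 1 H
  1 × S: no H
  Total hydrogens = 16.
Molecular formula: C8H16O2S2

C8H16O2S2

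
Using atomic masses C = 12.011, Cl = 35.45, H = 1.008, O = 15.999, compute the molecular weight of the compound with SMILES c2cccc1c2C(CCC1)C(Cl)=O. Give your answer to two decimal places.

194.66

Molecular formula: C11H11ClO.
M = 11×12.011 + 1×35.45 + 11×1.008 + 1×15.999 = 194.66 g/mol.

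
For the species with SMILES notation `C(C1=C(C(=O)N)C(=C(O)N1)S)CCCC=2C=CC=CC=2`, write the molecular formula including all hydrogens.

Heavy atoms from the SMILES: 15 C, 2 N, 2 O, 1 S.
Implicit hydrogens by atom environment:
  5 × C (aromatic): 1 H each → 5
  5 × C (aromatic): no H
  4 × C: 2 H each → 8
  1 × C: no H
  1 × N: 2 H
  1 × N (aromatic): 1 H
  1 × O: 1 H
  1 × O: no H
  1 × S: 1 H
  Total hydrogens = 18.
Molecular formula: C15H18N2O2S

C15H18N2O2S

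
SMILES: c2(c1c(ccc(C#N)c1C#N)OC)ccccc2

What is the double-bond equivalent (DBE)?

Molecular formula from the SMILES: C15H10N2O.
DoU = (2C + 2 + N − H − X)/2 = (2·15 + 2 + 2 − 10 − 0)/2 = 24/2 = 12.
(Structurally: 2 ring(s) + 10 π bond(s) = 12.)

12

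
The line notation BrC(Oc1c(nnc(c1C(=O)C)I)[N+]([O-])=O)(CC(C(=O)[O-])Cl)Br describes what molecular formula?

C10H6Br2ClIN3O6-

Heavy atoms from the SMILES: 2 Br, 10 C, 1 Cl, 1 I, 3 N, 6 O.
Implicit hydrogens by atom environment:
  4 × C (aromatic): no H
  4 × O: no H
  3 × C: no H
  2 × Br: no H
  2 × N (aromatic): no H
  2 × O (charge -1): no H
  1 × C: 3 H
  1 × C: 2 H
  1 × C: 1 H
  1 × Cl: no H
  1 × I: no H
  1 × N (charge +1): no H
  Total hydrogens = 6.
Net charge -1.
Molecular formula: C10H6Br2ClIN3O6-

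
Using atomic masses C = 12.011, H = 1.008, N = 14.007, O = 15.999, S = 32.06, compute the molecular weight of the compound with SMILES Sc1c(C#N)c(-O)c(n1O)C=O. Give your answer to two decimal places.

184.17

Molecular formula: C6H4N2O3S.
M = 6×12.011 + 4×1.008 + 2×14.007 + 3×15.999 + 1×32.06 = 184.17 g/mol.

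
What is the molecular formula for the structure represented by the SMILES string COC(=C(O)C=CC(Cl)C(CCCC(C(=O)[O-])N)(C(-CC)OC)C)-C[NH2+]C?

C19H35ClN2O5

Heavy atoms from the SMILES: 19 C, 1 Cl, 2 N, 5 O.
Implicit hydrogens by atom environment:
  5 × C: 3 H each → 15
  5 × C: 2 H each → 10
  5 × C: 1 H each → 5
  4 × C: no H
  3 × O: no H
  1 × Cl: no H
  1 × N (charge +1): 2 H
  1 × N: 2 H
  1 × O: 1 H
  1 × O (charge -1): no H
  Total hydrogens = 35.
Molecular formula: C19H35ClN2O5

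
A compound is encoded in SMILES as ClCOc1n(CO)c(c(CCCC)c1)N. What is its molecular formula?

Heavy atoms from the SMILES: 10 C, 1 Cl, 2 N, 2 O.
Implicit hydrogens by atom environment:
  5 × C: 2 H each → 10
  3 × C (aromatic): no H
  1 × C: 3 H
  1 × C (aromatic): 1 H
  1 × Cl: no H
  1 × N: 2 H
  1 × N (aromatic): no H
  1 × O: 1 H
  1 × O: no H
  Total hydrogens = 17.
Molecular formula: C10H17ClN2O2

C10H17ClN2O2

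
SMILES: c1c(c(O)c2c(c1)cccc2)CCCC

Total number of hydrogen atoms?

16

Hydrogens are implicit in SMILES; fill each atom to its normal valence:
  6 × C (aromatic): 1 H each → 6
  4 × C (aromatic): no H
  3 × C: 2 H each → 6
  1 × C: 3 H
  1 × O: 1 H
  Total hydrogens = 16.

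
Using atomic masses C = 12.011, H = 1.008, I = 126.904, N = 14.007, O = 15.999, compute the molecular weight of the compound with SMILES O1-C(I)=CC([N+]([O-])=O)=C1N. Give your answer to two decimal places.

253.98

Molecular formula: C4H3IN2O3.
M = 4×12.011 + 3×1.008 + 1×126.904 + 2×14.007 + 3×15.999 = 253.98 g/mol.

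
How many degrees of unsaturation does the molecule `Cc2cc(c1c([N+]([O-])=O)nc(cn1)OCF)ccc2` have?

Molecular formula from the SMILES: C12H10FN3O3.
DoU = (2C + 2 + N − H − X)/2 = (2·12 + 2 + 3 − 10 − 1)/2 = 18/2 = 9.
(Structurally: 2 ring(s) + 7 π bond(s) = 9.)

9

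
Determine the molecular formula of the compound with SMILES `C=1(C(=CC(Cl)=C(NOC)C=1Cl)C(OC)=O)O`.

Heavy atoms from the SMILES: 9 C, 2 Cl, 1 N, 4 O.
Implicit hydrogens by atom environment:
  5 × C (aromatic): no H
  3 × O: no H
  2 × C: 3 H each → 6
  2 × Cl: no H
  1 × C (aromatic): 1 H
  1 × C: no H
  1 × N: 1 H
  1 × O: 1 H
  Total hydrogens = 9.
Molecular formula: C9H9Cl2NO4

C9H9Cl2NO4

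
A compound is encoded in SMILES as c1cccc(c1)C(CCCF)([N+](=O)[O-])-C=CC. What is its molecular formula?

Heavy atoms from the SMILES: 13 C, 1 F, 1 N, 2 O.
Implicit hydrogens by atom environment:
  5 × C (aromatic): 1 H each → 5
  3 × C: 2 H each → 6
  2 × C: 1 H each → 2
  1 × C: 3 H
  1 × C: no H
  1 × C (aromatic): no H
  1 × F: no H
  1 × N (charge +1): no H
  1 × O: no H
  1 × O (charge -1): no H
  Total hydrogens = 16.
Molecular formula: C13H16FNO2

C13H16FNO2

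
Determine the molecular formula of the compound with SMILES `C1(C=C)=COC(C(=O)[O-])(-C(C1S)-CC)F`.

Heavy atoms from the SMILES: 10 C, 1 F, 3 O, 1 S.
Implicit hydrogens by atom environment:
  4 × C: 1 H each → 4
  3 × C: no H
  2 × C: 2 H each → 4
  2 × O: no H
  1 × C: 3 H
  1 × F: no H
  1 × O (charge -1): no H
  1 × S: 1 H
  Total hydrogens = 12.
Net charge -1.
Molecular formula: C10H12FO3S-

C10H12FO3S-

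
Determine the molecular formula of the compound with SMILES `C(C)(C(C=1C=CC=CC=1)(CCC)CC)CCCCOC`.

C19H32O

Heavy atoms from the SMILES: 19 C, 1 O.
Implicit hydrogens by atom environment:
  7 × C: 2 H each → 14
  5 × C (aromatic): 1 H each → 5
  4 × C: 3 H each → 12
  1 × C: 1 H
  1 × C: no H
  1 × C (aromatic): no H
  1 × O: no H
  Total hydrogens = 32.
Molecular formula: C19H32O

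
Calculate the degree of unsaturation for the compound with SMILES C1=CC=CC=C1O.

Molecular formula from the SMILES: C6H6O.
DoU = (2C + 2 + N − H − X)/2 = (2·6 + 2 + 0 − 6 − 0)/2 = 8/2 = 4.
(Structurally: 1 ring(s) + 3 π bond(s) = 4.)

4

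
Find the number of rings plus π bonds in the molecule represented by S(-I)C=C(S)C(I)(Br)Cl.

1

Molecular formula from the SMILES: C3H2BrClI2S2.
DoU = (2C + 2 + N − H − X)/2 = (2·3 + 2 + 0 − 2 − 4)/2 = 2/2 = 1.
(Structurally: 0 ring(s) + 1 π bond(s) = 1.)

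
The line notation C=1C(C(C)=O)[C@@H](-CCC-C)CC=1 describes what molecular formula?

Heavy atoms from the SMILES: 11 C, 1 O.
Implicit hydrogens by atom environment:
  4 × C: 2 H each → 8
  4 × C: 1 H each → 4
  2 × C: 3 H each → 6
  1 × C: no H
  1 × O: no H
  Total hydrogens = 18.
Molecular formula: C11H18O

C11H18O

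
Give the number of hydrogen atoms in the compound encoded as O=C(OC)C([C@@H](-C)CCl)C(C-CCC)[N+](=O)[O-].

20

Hydrogens are implicit in SMILES; fill each atom to its normal valence:
  4 × C: 2 H each → 8
  3 × C: 3 H each → 9
  3 × C: 1 H each → 3
  3 × O: no H
  1 × C: no H
  1 × Cl: no H
  1 × N (charge +1): no H
  1 × O (charge -1): no H
  Total hydrogens = 20.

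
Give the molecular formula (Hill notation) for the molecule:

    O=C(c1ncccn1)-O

C5H4N2O2

Heavy atoms from the SMILES: 5 C, 2 N, 2 O.
Implicit hydrogens by atom environment:
  3 × C (aromatic): 1 H each → 3
  2 × N (aromatic): no H
  1 × C (aromatic): no H
  1 × C: no H
  1 × O: 1 H
  1 × O: no H
  Total hydrogens = 4.
Molecular formula: C5H4N2O2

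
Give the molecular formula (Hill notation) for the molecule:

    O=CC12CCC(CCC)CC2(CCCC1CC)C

C17H30O

Heavy atoms from the SMILES: 17 C, 1 O.
Implicit hydrogens by atom environment:
  9 × C: 2 H each → 18
  3 × C: 3 H each → 9
  3 × C: 1 H each → 3
  2 × C: no H
  1 × O: no H
  Total hydrogens = 30.
Molecular formula: C17H30O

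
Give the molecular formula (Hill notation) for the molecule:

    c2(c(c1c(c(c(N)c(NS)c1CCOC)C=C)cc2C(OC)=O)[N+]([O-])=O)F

Heavy atoms from the SMILES: 17 C, 1 F, 3 N, 5 O, 1 S.
Implicit hydrogens by atom environment:
  9 × C (aromatic): no H
  4 × O: no H
  3 × C: 2 H each → 6
  2 × C: 3 H each → 6
  1 × C (aromatic): 1 H
  1 × C: 1 H
  1 × C: no H
  1 × F: no H
  1 × N: 2 H
  1 × N: 1 H
  1 × N (charge +1): no H
  1 × O (charge -1): no H
  1 × S: 1 H
  Total hydrogens = 18.
Molecular formula: C17H18FN3O5S

C17H18FN3O5S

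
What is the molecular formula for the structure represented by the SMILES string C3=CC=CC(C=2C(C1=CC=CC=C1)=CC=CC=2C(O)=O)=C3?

Heavy atoms from the SMILES: 19 C, 2 O.
Implicit hydrogens by atom environment:
  13 × C (aromatic): 1 H each → 13
  5 × C (aromatic): no H
  1 × C: no H
  1 × O: 1 H
  1 × O: no H
  Total hydrogens = 14.
Molecular formula: C19H14O2

C19H14O2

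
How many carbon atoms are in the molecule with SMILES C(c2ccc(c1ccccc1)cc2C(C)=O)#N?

The symbol for carbon appears 15 times in the SMILES. Lowercase c denotes aromatic carbon and counts toward C.

15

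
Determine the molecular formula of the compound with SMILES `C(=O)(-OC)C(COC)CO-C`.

C7H14O4

Heavy atoms from the SMILES: 7 C, 4 O.
Implicit hydrogens by atom environment:
  4 × O: no H
  3 × C: 3 H each → 9
  2 × C: 2 H each → 4
  1 × C: 1 H
  1 × C: no H
  Total hydrogens = 14.
Molecular formula: C7H14O4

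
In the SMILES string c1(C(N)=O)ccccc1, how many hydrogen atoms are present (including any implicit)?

7

Hydrogens are implicit in SMILES; fill each atom to its normal valence:
  5 × C (aromatic): 1 H each → 5
  1 × C (aromatic): no H
  1 × C: no H
  1 × N: 2 H
  1 × O: no H
  Total hydrogens = 7.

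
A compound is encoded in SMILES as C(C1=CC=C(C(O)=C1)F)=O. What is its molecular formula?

Heavy atoms from the SMILES: 7 C, 1 F, 2 O.
Implicit hydrogens by atom environment:
  3 × C (aromatic): 1 H each → 3
  3 × C (aromatic): no H
  1 × C: 1 H
  1 × F: no H
  1 × O: 1 H
  1 × O: no H
  Total hydrogens = 5.
Molecular formula: C7H5FO2

C7H5FO2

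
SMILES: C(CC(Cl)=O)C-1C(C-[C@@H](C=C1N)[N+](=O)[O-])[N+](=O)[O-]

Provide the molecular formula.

Heavy atoms from the SMILES: 9 C, 1 Cl, 3 N, 5 O.
Implicit hydrogens by atom environment:
  4 × C: 1 H each → 4
  3 × C: 2 H each → 6
  3 × O: no H
  2 × C: no H
  2 × N (charge +1): no H
  2 × O (charge -1): no H
  1 × Cl: no H
  1 × N: 2 H
  Total hydrogens = 12.
Molecular formula: C9H12ClN3O5

C9H12ClN3O5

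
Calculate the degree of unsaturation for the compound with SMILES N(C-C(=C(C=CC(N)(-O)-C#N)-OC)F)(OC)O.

Molecular formula from the SMILES: C9H14FN3O4.
DoU = (2C + 2 + N − H − X)/2 = (2·9 + 2 + 3 − 14 − 1)/2 = 8/2 = 4.
(Structurally: 0 ring(s) + 4 π bond(s) = 4.)

4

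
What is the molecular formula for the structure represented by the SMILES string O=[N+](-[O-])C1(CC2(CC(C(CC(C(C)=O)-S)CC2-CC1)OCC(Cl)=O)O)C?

C17H26ClNO6S

Heavy atoms from the SMILES: 17 C, 1 Cl, 1 N, 6 O, 1 S.
Implicit hydrogens by atom environment:
  7 × C: 2 H each → 14
  4 × C: 1 H each → 4
  4 × C: no H
  4 × O: no H
  2 × C: 3 H each → 6
  1 × Cl: no H
  1 × N (charge +1): no H
  1 × O: 1 H
  1 × O (charge -1): no H
  1 × S: 1 H
  Total hydrogens = 26.
Molecular formula: C17H26ClNO6S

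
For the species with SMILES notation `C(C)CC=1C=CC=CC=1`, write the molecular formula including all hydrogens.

Heavy atoms from the SMILES: 9 C.
Implicit hydrogens by atom environment:
  5 × C (aromatic): 1 H each → 5
  2 × C: 2 H each → 4
  1 × C: 3 H
  1 × C (aromatic): no H
  Total hydrogens = 12.
Molecular formula: C9H12

C9H12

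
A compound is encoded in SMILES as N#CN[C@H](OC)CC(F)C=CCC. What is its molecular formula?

Heavy atoms from the SMILES: 9 C, 1 F, 2 N, 1 O.
Implicit hydrogens by atom environment:
  4 × C: 1 H each → 4
  2 × C: 3 H each → 6
  2 × C: 2 H each → 4
  1 × C: no H
  1 × F: no H
  1 × N: 1 H
  1 × N: no H
  1 × O: no H
  Total hydrogens = 15.
Molecular formula: C9H15FN2O

C9H15FN2O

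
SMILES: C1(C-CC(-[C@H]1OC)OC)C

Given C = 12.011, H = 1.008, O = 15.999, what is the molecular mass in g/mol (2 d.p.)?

Molecular formula: C8H16O2.
M = 8×12.011 + 16×1.008 + 2×15.999 = 144.21 g/mol.

144.21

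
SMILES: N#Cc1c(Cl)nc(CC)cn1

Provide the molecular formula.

C7H6ClN3

Heavy atoms from the SMILES: 7 C, 1 Cl, 3 N.
Implicit hydrogens by atom environment:
  3 × C (aromatic): no H
  2 × N (aromatic): no H
  1 × C: 3 H
  1 × C: 2 H
  1 × C (aromatic): 1 H
  1 × C: no H
  1 × Cl: no H
  1 × N: no H
  Total hydrogens = 6.
Molecular formula: C7H6ClN3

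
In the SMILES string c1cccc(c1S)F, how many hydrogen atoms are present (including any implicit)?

5

Hydrogens are implicit in SMILES; fill each atom to its normal valence:
  4 × C (aromatic): 1 H each → 4
  2 × C (aromatic): no H
  1 × F: no H
  1 × S: 1 H
  Total hydrogens = 5.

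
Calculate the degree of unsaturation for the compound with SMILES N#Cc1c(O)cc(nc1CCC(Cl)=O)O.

7

Molecular formula from the SMILES: C9H7ClN2O3.
DoU = (2C + 2 + N − H − X)/2 = (2·9 + 2 + 2 − 7 − 1)/2 = 14/2 = 7.
(Structurally: 1 ring(s) + 6 π bond(s) = 7.)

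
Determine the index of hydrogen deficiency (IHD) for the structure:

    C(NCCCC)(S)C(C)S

0

Molecular formula from the SMILES: C7H17NS2.
DoU = (2C + 2 + N − H − X)/2 = (2·7 + 2 + 1 − 17 − 0)/2 = 0/2 = 0.
(Structurally: 0 ring(s) + 0 π bond(s) = 0.)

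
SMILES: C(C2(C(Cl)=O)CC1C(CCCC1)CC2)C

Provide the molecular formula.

C13H21ClO

Heavy atoms from the SMILES: 13 C, 1 Cl, 1 O.
Implicit hydrogens by atom environment:
  8 × C: 2 H each → 16
  2 × C: 1 H each → 2
  2 × C: no H
  1 × C: 3 H
  1 × Cl: no H
  1 × O: no H
  Total hydrogens = 21.
Molecular formula: C13H21ClO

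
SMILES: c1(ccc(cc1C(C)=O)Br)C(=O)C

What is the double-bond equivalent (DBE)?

Molecular formula from the SMILES: C10H9BrO2.
DoU = (2C + 2 + N − H − X)/2 = (2·10 + 2 + 0 − 9 − 1)/2 = 12/2 = 6.
(Structurally: 1 ring(s) + 5 π bond(s) = 6.)

6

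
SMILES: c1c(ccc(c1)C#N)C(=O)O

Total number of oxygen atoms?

The symbol for oxygen appears 2 times in the SMILES.

2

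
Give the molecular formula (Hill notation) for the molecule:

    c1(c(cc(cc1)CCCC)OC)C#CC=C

Heavy atoms from the SMILES: 15 C, 1 O.
Implicit hydrogens by atom environment:
  4 × C: 2 H each → 8
  3 × C (aromatic): 1 H each → 3
  3 × C (aromatic): no H
  2 × C: 3 H each → 6
  2 × C: no H
  1 × C: 1 H
  1 × O: no H
  Total hydrogens = 18.
Molecular formula: C15H18O

C15H18O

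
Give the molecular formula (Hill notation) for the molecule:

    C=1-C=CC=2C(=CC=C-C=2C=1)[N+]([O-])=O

C10H7NO2

Heavy atoms from the SMILES: 10 C, 1 N, 2 O.
Implicit hydrogens by atom environment:
  7 × C (aromatic): 1 H each → 7
  3 × C (aromatic): no H
  1 × N (charge +1): no H
  1 × O: no H
  1 × O (charge -1): no H
  Total hydrogens = 7.
Molecular formula: C10H7NO2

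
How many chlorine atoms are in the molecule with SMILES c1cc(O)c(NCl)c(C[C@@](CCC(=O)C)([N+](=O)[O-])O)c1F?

The symbol for chlorine appears 1 time in the SMILES.

1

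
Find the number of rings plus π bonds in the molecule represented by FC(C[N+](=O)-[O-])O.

1

Molecular formula from the SMILES: C2H4FNO3.
DoU = (2C + 2 + N − H − X)/2 = (2·2 + 2 + 1 − 4 − 1)/2 = 2/2 = 1.
(Structurally: 0 ring(s) + 1 π bond(s) = 1.)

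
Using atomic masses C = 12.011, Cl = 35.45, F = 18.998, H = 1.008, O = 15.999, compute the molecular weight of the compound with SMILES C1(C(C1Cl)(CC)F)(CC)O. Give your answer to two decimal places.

166.62

Molecular formula: C7H12ClFO.
M = 7×12.011 + 1×35.45 + 1×18.998 + 12×1.008 + 1×15.999 = 166.62 g/mol.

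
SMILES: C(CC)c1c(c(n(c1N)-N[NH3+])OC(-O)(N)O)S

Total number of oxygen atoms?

The symbol for oxygen appears 3 times in the SMILES.

3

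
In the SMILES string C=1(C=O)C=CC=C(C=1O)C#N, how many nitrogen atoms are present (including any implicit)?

The symbol for nitrogen appears 1 time in the SMILES.

1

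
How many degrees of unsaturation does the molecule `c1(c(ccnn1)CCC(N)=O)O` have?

Molecular formula from the SMILES: C7H9N3O2.
DoU = (2C + 2 + N − H − X)/2 = (2·7 + 2 + 3 − 9 − 0)/2 = 10/2 = 5.
(Structurally: 1 ring(s) + 4 π bond(s) = 5.)

5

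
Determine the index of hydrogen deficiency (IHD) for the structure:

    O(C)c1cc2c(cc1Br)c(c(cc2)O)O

7

Molecular formula from the SMILES: C11H9BrO3.
DoU = (2C + 2 + N − H − X)/2 = (2·11 + 2 + 0 − 9 − 1)/2 = 14/2 = 7.
(Structurally: 2 ring(s) + 5 π bond(s) = 7.)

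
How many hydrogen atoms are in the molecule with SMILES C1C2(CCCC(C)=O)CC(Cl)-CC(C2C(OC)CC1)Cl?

26

Hydrogens are implicit in SMILES; fill each atom to its normal valence:
  8 × C: 2 H each → 16
  4 × C: 1 H each → 4
  2 × C: 3 H each → 6
  2 × C: no H
  2 × Cl: no H
  2 × O: no H
  Total hydrogens = 26.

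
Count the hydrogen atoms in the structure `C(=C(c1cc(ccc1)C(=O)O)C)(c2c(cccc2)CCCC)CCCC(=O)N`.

29

Hydrogens are implicit in SMILES; fill each atom to its normal valence:
  8 × C (aromatic): 1 H each → 8
  6 × C: 2 H each → 12
  4 × C: no H
  4 × C (aromatic): no H
  2 × C: 3 H each → 6
  2 × O: no H
  1 × N: 2 H
  1 × O: 1 H
  Total hydrogens = 29.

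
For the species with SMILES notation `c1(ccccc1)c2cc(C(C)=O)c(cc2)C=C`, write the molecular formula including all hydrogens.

Heavy atoms from the SMILES: 16 C, 1 O.
Implicit hydrogens by atom environment:
  8 × C (aromatic): 1 H each → 8
  4 × C (aromatic): no H
  1 × C: 3 H
  1 × C: 2 H
  1 × C: 1 H
  1 × C: no H
  1 × O: no H
  Total hydrogens = 14.
Molecular formula: C16H14O

C16H14O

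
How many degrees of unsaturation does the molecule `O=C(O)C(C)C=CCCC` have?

Molecular formula from the SMILES: C8H14O2.
DoU = (2C + 2 + N − H − X)/2 = (2·8 + 2 + 0 − 14 − 0)/2 = 4/2 = 2.
(Structurally: 0 ring(s) + 2 π bond(s) = 2.)

2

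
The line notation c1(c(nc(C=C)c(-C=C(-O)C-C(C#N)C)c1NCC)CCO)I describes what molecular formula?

C17H22IN3O2

Heavy atoms from the SMILES: 17 C, 1 I, 3 N, 2 O.
Implicit hydrogens by atom environment:
  5 × C: 2 H each → 10
  5 × C (aromatic): no H
  3 × C: 1 H each → 3
  2 × C: 3 H each → 6
  2 × C: no H
  2 × O: 1 H each → 2
  1 × I: no H
  1 × N: 1 H
  1 × N (aromatic): no H
  1 × N: no H
  Total hydrogens = 22.
Molecular formula: C17H22IN3O2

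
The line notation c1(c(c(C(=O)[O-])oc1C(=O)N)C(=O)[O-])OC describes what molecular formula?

[C8H5NO7]2-

Heavy atoms from the SMILES: 8 C, 1 N, 7 O.
Implicit hydrogens by atom environment:
  4 × C (aromatic): no H
  4 × O: no H
  3 × C: no H
  2 × O (charge -1): no H
  1 × C: 3 H
  1 × N: 2 H
  1 × O (aromatic): no H
  Total hydrogens = 5.
Net charge -2.
Molecular formula: [C8H5NO7]2-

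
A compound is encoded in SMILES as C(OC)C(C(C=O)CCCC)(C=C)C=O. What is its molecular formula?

Heavy atoms from the SMILES: 12 C, 3 O.
Implicit hydrogens by atom environment:
  5 × C: 2 H each → 10
  4 × C: 1 H each → 4
  3 × O: no H
  2 × C: 3 H each → 6
  1 × C: no H
  Total hydrogens = 20.
Molecular formula: C12H20O3

C12H20O3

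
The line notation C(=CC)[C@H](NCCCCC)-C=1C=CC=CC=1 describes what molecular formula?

C15H23N

Heavy atoms from the SMILES: 15 C, 1 N.
Implicit hydrogens by atom environment:
  5 × C (aromatic): 1 H each → 5
  4 × C: 2 H each → 8
  3 × C: 1 H each → 3
  2 × C: 3 H each → 6
  1 × C (aromatic): no H
  1 × N: 1 H
  Total hydrogens = 23.
Molecular formula: C15H23N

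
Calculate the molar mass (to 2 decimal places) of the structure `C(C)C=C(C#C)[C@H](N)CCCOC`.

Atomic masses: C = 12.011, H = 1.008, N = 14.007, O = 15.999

Molecular formula: C11H19NO.
M = 11×12.011 + 19×1.008 + 1×14.007 + 1×15.999 = 181.28 g/mol.

181.28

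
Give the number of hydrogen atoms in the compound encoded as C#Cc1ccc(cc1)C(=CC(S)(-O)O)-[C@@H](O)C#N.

11

Hydrogens are implicit in SMILES; fill each atom to its normal valence:
  4 × C (aromatic): 1 H each → 4
  4 × C: no H
  3 × C: 1 H each → 3
  3 × O: 1 H each → 3
  2 × C (aromatic): no H
  1 × N: no H
  1 × S: 1 H
  Total hydrogens = 11.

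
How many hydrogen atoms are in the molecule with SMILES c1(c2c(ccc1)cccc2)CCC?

14

Hydrogens are implicit in SMILES; fill each atom to its normal valence:
  7 × C (aromatic): 1 H each → 7
  3 × C (aromatic): no H
  2 × C: 2 H each → 4
  1 × C: 3 H
  Total hydrogens = 14.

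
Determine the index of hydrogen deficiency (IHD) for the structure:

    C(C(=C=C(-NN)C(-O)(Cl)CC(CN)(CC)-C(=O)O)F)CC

Molecular formula from the SMILES: C13H23ClFN3O3.
DoU = (2C + 2 + N − H − X)/2 = (2·13 + 2 + 3 − 23 − 2)/2 = 6/2 = 3.
(Structurally: 0 ring(s) + 3 π bond(s) = 3.)

3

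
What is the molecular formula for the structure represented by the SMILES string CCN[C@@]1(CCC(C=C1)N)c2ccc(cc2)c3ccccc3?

C20H24N2

Heavy atoms from the SMILES: 20 C, 2 N.
Implicit hydrogens by atom environment:
  9 × C (aromatic): 1 H each → 9
  3 × C: 2 H each → 6
  3 × C: 1 H each → 3
  3 × C (aromatic): no H
  1 × C: 3 H
  1 × C: no H
  1 × N: 2 H
  1 × N: 1 H
  Total hydrogens = 24.
Molecular formula: C20H24N2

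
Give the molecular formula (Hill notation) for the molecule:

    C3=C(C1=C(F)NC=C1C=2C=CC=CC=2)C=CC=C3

Heavy atoms from the SMILES: 16 C, 1 F, 1 N.
Implicit hydrogens by atom environment:
  11 × C (aromatic): 1 H each → 11
  5 × C (aromatic): no H
  1 × F: no H
  1 × N (aromatic): 1 H
  Total hydrogens = 12.
Molecular formula: C16H12FN

C16H12FN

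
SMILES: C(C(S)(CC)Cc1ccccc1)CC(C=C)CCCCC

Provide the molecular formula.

Heavy atoms from the SMILES: 20 C, 1 S.
Implicit hydrogens by atom environment:
  9 × C: 2 H each → 18
  5 × C (aromatic): 1 H each → 5
  2 × C: 3 H each → 6
  2 × C: 1 H each → 2
  1 × C: no H
  1 × C (aromatic): no H
  1 × S: 1 H
  Total hydrogens = 32.
Molecular formula: C20H32S

C20H32S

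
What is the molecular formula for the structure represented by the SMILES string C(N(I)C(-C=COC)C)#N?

Heavy atoms from the SMILES: 6 C, 1 I, 2 N, 1 O.
Implicit hydrogens by atom environment:
  3 × C: 1 H each → 3
  2 × C: 3 H each → 6
  2 × N: no H
  1 × C: no H
  1 × I: no H
  1 × O: no H
  Total hydrogens = 9.
Molecular formula: C6H9IN2O

C6H9IN2O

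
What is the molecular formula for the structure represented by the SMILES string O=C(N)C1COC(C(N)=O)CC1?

Heavy atoms from the SMILES: 7 C, 2 N, 3 O.
Implicit hydrogens by atom environment:
  3 × C: 2 H each → 6
  3 × O: no H
  2 × C: 1 H each → 2
  2 × C: no H
  2 × N: 2 H each → 4
  Total hydrogens = 12.
Molecular formula: C7H12N2O3

C7H12N2O3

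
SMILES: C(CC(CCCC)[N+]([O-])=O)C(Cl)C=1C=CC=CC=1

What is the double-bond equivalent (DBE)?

5

Molecular formula from the SMILES: C14H20ClNO2.
DoU = (2C + 2 + N − H − X)/2 = (2·14 + 2 + 1 − 20 − 1)/2 = 10/2 = 5.
(Structurally: 1 ring(s) + 4 π bond(s) = 5.)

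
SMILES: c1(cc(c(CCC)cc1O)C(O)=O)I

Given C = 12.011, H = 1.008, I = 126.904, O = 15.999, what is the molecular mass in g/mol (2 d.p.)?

Molecular formula: C10H11IO3.
M = 10×12.011 + 11×1.008 + 1×126.904 + 3×15.999 = 306.10 g/mol.

306.10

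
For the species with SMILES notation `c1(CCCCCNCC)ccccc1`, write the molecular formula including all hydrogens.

C13H21N

Heavy atoms from the SMILES: 13 C, 1 N.
Implicit hydrogens by atom environment:
  6 × C: 2 H each → 12
  5 × C (aromatic): 1 H each → 5
  1 × C: 3 H
  1 × C (aromatic): no H
  1 × N: 1 H
  Total hydrogens = 21.
Molecular formula: C13H21N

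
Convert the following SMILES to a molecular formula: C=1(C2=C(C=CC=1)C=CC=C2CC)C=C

C14H14

Heavy atoms from the SMILES: 14 C.
Implicit hydrogens by atom environment:
  6 × C (aromatic): 1 H each → 6
  4 × C (aromatic): no H
  2 × C: 2 H each → 4
  1 × C: 3 H
  1 × C: 1 H
  Total hydrogens = 14.
Molecular formula: C14H14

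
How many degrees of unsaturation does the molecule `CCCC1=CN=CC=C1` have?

4

Molecular formula from the SMILES: C8H11N.
DoU = (2C + 2 + N − H − X)/2 = (2·8 + 2 + 1 − 11 − 0)/2 = 8/2 = 4.
(Structurally: 1 ring(s) + 3 π bond(s) = 4.)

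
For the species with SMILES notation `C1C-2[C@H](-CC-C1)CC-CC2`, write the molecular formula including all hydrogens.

Heavy atoms from the SMILES: 10 C.
Implicit hydrogens by atom environment:
  8 × C: 2 H each → 16
  2 × C: 1 H each → 2
  Total hydrogens = 18.
Molecular formula: C10H18

C10H18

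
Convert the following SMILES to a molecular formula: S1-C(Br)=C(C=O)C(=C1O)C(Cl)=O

C6H2BrClO3S

Heavy atoms from the SMILES: 1 Br, 6 C, 1 Cl, 3 O, 1 S.
Implicit hydrogens by atom environment:
  4 × C (aromatic): no H
  2 × O: no H
  1 × Br: no H
  1 × C: 1 H
  1 × C: no H
  1 × Cl: no H
  1 × O: 1 H
  1 × S (aromatic): no H
  Total hydrogens = 2.
Molecular formula: C6H2BrClO3S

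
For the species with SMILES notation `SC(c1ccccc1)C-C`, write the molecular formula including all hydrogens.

Heavy atoms from the SMILES: 9 C, 1 S.
Implicit hydrogens by atom environment:
  5 × C (aromatic): 1 H each → 5
  1 × C: 3 H
  1 × C: 2 H
  1 × C: 1 H
  1 × C (aromatic): no H
  1 × S: 1 H
  Total hydrogens = 12.
Molecular formula: C9H12S

C9H12S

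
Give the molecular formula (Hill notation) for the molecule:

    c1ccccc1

C6H6

Heavy atoms from the SMILES: 6 C.
Implicit hydrogens by atom environment:
  6 × C (aromatic): 1 H each → 6
  Total hydrogens = 6.
Molecular formula: C6H6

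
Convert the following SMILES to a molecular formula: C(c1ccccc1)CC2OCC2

Heavy atoms from the SMILES: 11 C, 1 O.
Implicit hydrogens by atom environment:
  5 × C (aromatic): 1 H each → 5
  4 × C: 2 H each → 8
  1 × C: 1 H
  1 × C (aromatic): no H
  1 × O: no H
  Total hydrogens = 14.
Molecular formula: C11H14O

C11H14O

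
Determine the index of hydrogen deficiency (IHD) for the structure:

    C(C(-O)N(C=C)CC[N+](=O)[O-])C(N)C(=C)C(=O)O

Molecular formula from the SMILES: C10H17N3O5.
DoU = (2C + 2 + N − H − X)/2 = (2·10 + 2 + 3 − 17 − 0)/2 = 8/2 = 4.
(Structurally: 0 ring(s) + 4 π bond(s) = 4.)

4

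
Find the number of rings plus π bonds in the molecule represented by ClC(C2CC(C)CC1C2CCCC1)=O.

3

Molecular formula from the SMILES: C12H19ClO.
DoU = (2C + 2 + N − H − X)/2 = (2·12 + 2 + 0 − 19 − 1)/2 = 6/2 = 3.
(Structurally: 2 ring(s) + 1 π bond(s) = 3.)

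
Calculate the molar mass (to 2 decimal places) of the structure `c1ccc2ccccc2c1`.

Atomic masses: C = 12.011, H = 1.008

Molecular formula: C10H8.
M = 10×12.011 + 8×1.008 = 128.17 g/mol.

128.17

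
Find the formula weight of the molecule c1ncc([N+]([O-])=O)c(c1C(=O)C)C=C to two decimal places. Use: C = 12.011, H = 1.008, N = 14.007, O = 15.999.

192.17

Molecular formula: C9H8N2O3.
M = 9×12.011 + 8×1.008 + 2×14.007 + 3×15.999 = 192.17 g/mol.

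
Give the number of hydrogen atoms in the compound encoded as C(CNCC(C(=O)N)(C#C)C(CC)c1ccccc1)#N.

Hydrogens are implicit in SMILES; fill each atom to its normal valence:
  5 × C (aromatic): 1 H each → 5
  4 × C: no H
  3 × C: 2 H each → 6
  2 × C: 1 H each → 2
  1 × C: 3 H
  1 × C (aromatic): no H
  1 × N: 2 H
  1 × N: 1 H
  1 × N: no H
  1 × O: no H
  Total hydrogens = 19.

19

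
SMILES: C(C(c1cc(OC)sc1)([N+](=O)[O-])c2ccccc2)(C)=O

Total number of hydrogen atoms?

13

Hydrogens are implicit in SMILES; fill each atom to its normal valence:
  7 × C (aromatic): 1 H each → 7
  3 × C (aromatic): no H
  3 × O: no H
  2 × C: 3 H each → 6
  2 × C: no H
  1 × N (charge +1): no H
  1 × O (charge -1): no H
  1 × S (aromatic): no H
  Total hydrogens = 13.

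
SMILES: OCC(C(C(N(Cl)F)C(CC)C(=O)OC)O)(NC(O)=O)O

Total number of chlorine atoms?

1

The symbol for chlorine appears 1 time in the SMILES.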